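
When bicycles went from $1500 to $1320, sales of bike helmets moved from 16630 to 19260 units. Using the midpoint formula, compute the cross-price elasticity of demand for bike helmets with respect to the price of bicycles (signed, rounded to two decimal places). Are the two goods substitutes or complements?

-1.15; complements

%ΔQ_{bike helmets} = (19260 − 16630)/avg = 2630/17945 = 0.146558…
%ΔP_{bicycles} = (1320 − 1500)/avg = -180/1410 = -0.127659…
E_cross = (2630/17945) / (-180/1410) = -1.1480…
E_cross < 0 ⇒ the goods are complements.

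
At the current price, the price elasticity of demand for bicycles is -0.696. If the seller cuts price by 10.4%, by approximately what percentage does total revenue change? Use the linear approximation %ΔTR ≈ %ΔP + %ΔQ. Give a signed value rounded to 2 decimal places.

%ΔQ ≈ Ed × %ΔP = (-0.696) × (-10.4%) = +7.2384%
%ΔTR ≈ %ΔP + %ΔQ = (-10.4%) + (+7.2384%) = -3.1616%

-3.16%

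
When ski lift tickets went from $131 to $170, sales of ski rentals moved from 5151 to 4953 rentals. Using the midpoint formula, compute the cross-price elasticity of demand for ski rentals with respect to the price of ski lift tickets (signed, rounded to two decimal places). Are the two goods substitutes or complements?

%ΔQ_{ski rentals} = (4953 − 5151)/avg = -198/5052 = -0.039192…
%ΔP_{ski lift tickets} = (170 − 131)/avg = 39/150.5 = 0.259136…
E_cross = (-198/5052) / (39/150.5) = -0.1512…
E_cross < 0 ⇒ the goods are complements.

-0.15; complements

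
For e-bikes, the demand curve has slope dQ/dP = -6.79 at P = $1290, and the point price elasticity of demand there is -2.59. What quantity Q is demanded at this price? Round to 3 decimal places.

Ed = (dQ/dP)·(P/Q) ⇒ Q = (dQ/dP)·P/Ed = (-6.79)·1290/(-2.59) = 3381.89189…

3381.892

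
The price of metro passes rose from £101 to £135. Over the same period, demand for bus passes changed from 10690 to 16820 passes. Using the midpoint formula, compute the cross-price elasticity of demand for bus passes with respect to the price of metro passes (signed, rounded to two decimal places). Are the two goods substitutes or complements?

1.55; substitutes

%ΔQ_{bus passes} = (16820 − 10690)/avg = 6130/13755 = 0.445656…
%ΔP_{metro passes} = (135 − 101)/avg = 34/118 = 0.288135…
E_cross = (6130/13755) / (34/118) = 1.5466…
E_cross > 0 ⇒ the goods are substitutes.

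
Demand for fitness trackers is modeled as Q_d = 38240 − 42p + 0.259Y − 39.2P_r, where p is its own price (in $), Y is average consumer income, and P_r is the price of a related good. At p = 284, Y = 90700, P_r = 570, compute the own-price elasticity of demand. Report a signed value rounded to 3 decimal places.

At the given values, Q_d = 38240 − 42(284) + 0.259(90700) − 39.2(570) = 27459.3.
∂Q_d/∂p = −42.
E = (-42) × (284/27459.3) = -0.43438…

-0.434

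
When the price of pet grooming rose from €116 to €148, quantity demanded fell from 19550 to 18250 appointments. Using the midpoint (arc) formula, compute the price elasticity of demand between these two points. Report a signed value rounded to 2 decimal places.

%ΔQ = (18250 − 19550) / [(19550 + 18250)/2] = -1300/18900 = -0.068783…
%ΔP = (148 − 116) / [(116 + 148)/2] = 32/132 = 0.242424…
Arc Ed = %ΔQ / %ΔP = (-1300/18900) / (32/132) = -0.2837…

-0.28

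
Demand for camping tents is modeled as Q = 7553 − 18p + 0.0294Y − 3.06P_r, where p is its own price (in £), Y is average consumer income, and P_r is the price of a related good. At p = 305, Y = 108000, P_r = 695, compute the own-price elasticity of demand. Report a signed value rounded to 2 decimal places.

-1.76

At the given values, Q = 7553 − 18(305) + 0.0294(108000) − 3.06(695) = 3111.5.
∂Q/∂p = −18.
E = (-18) × (305/3111.5) = -1.7644…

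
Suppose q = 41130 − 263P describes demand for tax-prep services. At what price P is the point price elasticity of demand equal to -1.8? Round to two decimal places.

100.54

Ed = −263P/(41130 − 263P). Set this equal to -1.8:
263P = 1.8·(41130 − 263P) ⇒ 263P(1 + 1.8) = 1.8·41130
P = 1.8·41130 / (263·2.8) = 100.5350…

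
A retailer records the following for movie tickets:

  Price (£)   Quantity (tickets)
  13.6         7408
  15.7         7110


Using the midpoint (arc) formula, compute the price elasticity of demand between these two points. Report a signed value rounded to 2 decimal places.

%ΔQ = (7110 − 7408) / [(7408 + 7110)/2] = -298/7259 = -0.041052…
%ΔP = (15.7 − 13.6) / [(13.6 + 15.7)/2] = 2.1/14.65 = 0.143344…
Arc Ed = %ΔQ / %ΔP = (-298/7259) / (2.1/14.65) = -0.2863…

-0.29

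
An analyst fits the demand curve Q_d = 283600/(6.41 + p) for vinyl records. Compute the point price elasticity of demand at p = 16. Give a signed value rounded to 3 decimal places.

-0.714

dQ_d/dp = −283600/(6.41 + p)² = -564.706. At p = 16, Q_d = 12655.1.
Ed = (dQ_d/dp)·(p/Q_d) = (-564.706) × (16/12655.1) = -0.71396…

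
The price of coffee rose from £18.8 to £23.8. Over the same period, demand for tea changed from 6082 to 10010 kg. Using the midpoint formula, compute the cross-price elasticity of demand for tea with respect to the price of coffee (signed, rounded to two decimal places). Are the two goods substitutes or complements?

2.08; substitutes

%ΔQ_{tea} = (10010 − 6082)/avg = 3928/8046 = 0.488192…
%ΔP_{coffee} = (23.8 − 18.8)/avg = 5/21.3 = 0.234741…
E_cross = (3928/8046) / (5/21.3) = 2.0797…
E_cross > 0 ⇒ the goods are substitutes.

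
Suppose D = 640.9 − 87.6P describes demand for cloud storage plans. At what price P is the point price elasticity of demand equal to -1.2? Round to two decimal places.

3.99

Ed = −87.6P/(640.9 − 87.6P). Set this equal to -1.2:
87.6P = 1.2·(640.9 − 87.6P) ⇒ 87.6P(1 + 1.2) = 1.2·640.9
P = 1.2·640.9 / (87.6·2.2) = 3.9906…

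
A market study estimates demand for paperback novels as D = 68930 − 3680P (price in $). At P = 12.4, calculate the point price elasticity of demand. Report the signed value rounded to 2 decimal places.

dD/dP = −3680. At P = 12.4, D = 68930 − 3680(12.4) = 23298.
Ed = (dD/dP)·(P/D) = −3680 × (12.4/23298) = -1.9586…

-1.96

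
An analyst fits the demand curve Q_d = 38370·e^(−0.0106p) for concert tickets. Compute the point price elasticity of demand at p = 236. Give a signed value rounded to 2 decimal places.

-2.50

dQ_d/dp = −0.0106·Q_d = -33.3324. At p = 236, Q_d = 3144.57.
Ed = (dQ_d/dp)·(p/Q_d) = (-33.3324) × (236/3144.57) = -2.5016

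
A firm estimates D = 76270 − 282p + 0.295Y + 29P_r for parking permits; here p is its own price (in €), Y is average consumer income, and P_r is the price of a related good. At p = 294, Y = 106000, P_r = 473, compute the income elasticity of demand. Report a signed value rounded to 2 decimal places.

At the given values, D = 76270 − 282(294) + 0.295(106000) + 29(473) = 38349.
∂D/∂Y = 0.295.
E = (0.295) × (106000/38349) = 0.8154…

0.82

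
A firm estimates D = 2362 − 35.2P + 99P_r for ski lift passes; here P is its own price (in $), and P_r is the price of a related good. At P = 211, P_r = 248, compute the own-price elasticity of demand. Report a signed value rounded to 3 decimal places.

-0.381

At the given values, D = 2362 − 35.2(211) + 99(248) = 19486.8.
∂D/∂P = −35.2.
E = (-35.2) × (211/19486.8) = -0.38114…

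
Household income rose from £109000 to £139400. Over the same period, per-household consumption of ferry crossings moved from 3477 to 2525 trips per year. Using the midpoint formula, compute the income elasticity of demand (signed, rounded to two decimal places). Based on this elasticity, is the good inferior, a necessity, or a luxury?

%ΔQ = (2525 − 3477)/[( 3477 + 2525)/2] = -952/3001 = -0.317227…
%ΔIncome = (139400 − 109000)/[( 109000 + 139400)/2] = 30400/124200 = 0.244766…
E_income = (-952/3001) / (30400/124200) = -1.2960…
E_income < 0 ⇒ inferior good.

-1.30; inferior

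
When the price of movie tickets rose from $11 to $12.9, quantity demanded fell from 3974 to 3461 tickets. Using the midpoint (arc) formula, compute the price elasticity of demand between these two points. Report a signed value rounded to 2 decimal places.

%ΔQ = (3461 − 3974) / [(3974 + 3461)/2] = -513/3717.5 = -0.137995…
%ΔP = (12.9 − 11) / [(11 + 12.9)/2] = 1.9/11.95 = 0.158995…
Arc Ed = %ΔQ / %ΔP = (-513/3717.5) / (1.9/11.95) = -0.8679…

-0.87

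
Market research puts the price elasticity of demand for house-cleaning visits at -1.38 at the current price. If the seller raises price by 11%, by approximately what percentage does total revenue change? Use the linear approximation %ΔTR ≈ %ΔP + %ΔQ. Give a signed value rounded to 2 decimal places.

%ΔQ ≈ Ed × %ΔP = (-1.38) × (+11%) = -15.1800%
%ΔTR ≈ %ΔP + %ΔQ = (+11%) + (-15.1800%) = -4.1800%

-4.18%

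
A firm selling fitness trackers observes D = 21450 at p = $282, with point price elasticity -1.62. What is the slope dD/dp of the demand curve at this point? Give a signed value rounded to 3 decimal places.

Ed = (dD/dp)·(p/D) ⇒ dD/dp = Ed·D/p = (-1.62)·21450/282 = -123.22340…

-123.223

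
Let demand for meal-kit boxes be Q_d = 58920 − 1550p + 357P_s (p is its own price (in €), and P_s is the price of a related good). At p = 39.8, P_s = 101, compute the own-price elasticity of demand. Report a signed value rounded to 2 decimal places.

At the given values, Q_d = 58920 − 1550(39.8) + 357(101) = 33287.
∂Q_d/∂p = −1550.
E = (-1550) × (39.8/33287) = -1.8532…

-1.85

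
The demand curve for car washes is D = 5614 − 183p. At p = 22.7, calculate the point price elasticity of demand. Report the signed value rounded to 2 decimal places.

-2.85

dD/dp = −183. At p = 22.7, D = 5614 − 183(22.7) = 1459.9.
Ed = (dD/dp)·(p/D) = −183 × (22.7/1459.9) = -2.8454…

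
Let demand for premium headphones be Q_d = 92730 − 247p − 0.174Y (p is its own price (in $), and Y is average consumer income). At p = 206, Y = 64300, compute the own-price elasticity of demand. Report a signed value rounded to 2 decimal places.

At the given values, Q_d = 92730 − 247(206) − 0.174(64300) = 30659.8.
∂Q_d/∂p = −247.
E = (-247) × (206/30659.8) = -1.6595…

-1.66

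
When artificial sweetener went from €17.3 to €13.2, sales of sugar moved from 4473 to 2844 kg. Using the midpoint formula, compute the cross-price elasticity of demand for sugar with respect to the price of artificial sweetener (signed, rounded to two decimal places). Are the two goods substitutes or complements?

1.66; substitutes

%ΔQ_{sugar} = (2844 − 4473)/avg = -1629/3658.5 = -0.445264…
%ΔP_{artificial sweetener} = (13.2 − 17.3)/avg = -4.1/15.25 = -0.268852…
E_cross = (-1629/3658.5) / (-4.1/15.25) = 1.6561…
E_cross > 0 ⇒ the goods are substitutes.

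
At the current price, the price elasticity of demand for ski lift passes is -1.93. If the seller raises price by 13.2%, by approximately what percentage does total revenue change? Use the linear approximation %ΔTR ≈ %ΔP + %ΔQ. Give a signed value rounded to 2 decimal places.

%ΔQ ≈ Ed × %ΔP = (-1.93) × (+13.2%) = -25.4760%
%ΔTR ≈ %ΔP + %ΔQ = (+13.2%) + (-25.4760%) = -12.2760%

-12.28%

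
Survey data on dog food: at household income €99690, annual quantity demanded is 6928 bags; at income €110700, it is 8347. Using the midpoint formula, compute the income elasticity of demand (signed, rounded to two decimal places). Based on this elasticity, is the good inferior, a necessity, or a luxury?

%ΔQ = (8347 − 6928)/[( 6928 + 8347)/2] = 1419/7637.5 = 0.185793…
%ΔIncome = (110700 − 99690)/[( 99690 + 110700)/2] = 11010/105195 = 0.104662…
E_income = (1419/7637.5) / (11010/105195) = 1.7751…
E_income > 1 ⇒ normal good, luxury.

1.78; luxury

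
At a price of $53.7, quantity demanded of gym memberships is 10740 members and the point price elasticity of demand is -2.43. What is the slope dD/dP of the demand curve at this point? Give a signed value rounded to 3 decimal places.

-486.000

Ed = (dD/dP)·(P/D) ⇒ dD/dP = Ed·D/P = (-2.43)·10740/53.7 = -486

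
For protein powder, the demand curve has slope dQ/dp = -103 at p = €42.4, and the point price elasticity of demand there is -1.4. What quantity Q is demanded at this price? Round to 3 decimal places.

3119.429

Ed = (dQ/dp)·(p/Q) ⇒ Q = (dQ/dp)·p/Ed = (-103)·42.4/(-1.4) = 3119.42857…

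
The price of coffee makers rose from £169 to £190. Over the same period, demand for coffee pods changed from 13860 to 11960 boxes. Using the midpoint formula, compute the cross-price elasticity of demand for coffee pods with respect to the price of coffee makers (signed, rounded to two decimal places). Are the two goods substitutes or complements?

%ΔQ_{coffee pods} = (11960 − 13860)/avg = -1900/12910 = -0.147172…
%ΔP_{coffee makers} = (190 − 169)/avg = 21/179.5 = 0.116991…
E_cross = (-1900/12910) / (21/179.5) = -1.2579…
E_cross < 0 ⇒ the goods are complements.

-1.26; complements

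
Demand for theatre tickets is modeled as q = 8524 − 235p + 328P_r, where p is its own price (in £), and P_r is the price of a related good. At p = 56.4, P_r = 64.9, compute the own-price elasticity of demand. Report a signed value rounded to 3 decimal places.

-0.800

At the given values, q = 8524 − 235(56.4) + 328(64.9) = 16557.2.
∂q/∂p = −235.
E = (-235) × (56.4/16557.2) = -0.80049…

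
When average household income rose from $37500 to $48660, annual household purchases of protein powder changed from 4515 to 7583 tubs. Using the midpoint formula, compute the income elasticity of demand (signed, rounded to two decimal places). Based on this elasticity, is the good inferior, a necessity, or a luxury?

1.96; luxury

%ΔQ = (7583 − 4515)/[( 4515 + 7583)/2] = 3068/6049 = 0.507191…
%ΔIncome = (48660 − 37500)/[( 37500 + 48660)/2] = 11160/43080 = 0.259052…
E_income = (3068/6049) / (11160/43080) = 1.9578…
E_income > 1 ⇒ normal good, luxury.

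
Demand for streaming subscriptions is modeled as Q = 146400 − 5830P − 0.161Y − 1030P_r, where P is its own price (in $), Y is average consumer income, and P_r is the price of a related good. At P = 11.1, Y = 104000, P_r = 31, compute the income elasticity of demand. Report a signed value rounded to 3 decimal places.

At the given values, Q = 146400 − 5830(11.1) − 0.161(104000) − 1030(31) = 33013.
∂Q/∂Y = -0.161.
E = (-0.161) × (104000/33013) = -0.50719…

-0.507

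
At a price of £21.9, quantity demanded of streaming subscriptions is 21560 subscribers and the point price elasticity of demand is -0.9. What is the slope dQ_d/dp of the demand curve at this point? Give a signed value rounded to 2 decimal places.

-886.03

Ed = (dQ_d/dp)·(p/Q_d) ⇒ dQ_d/dp = Ed·Q_d/p = (-0.9)·21560/21.9 = -886.0273…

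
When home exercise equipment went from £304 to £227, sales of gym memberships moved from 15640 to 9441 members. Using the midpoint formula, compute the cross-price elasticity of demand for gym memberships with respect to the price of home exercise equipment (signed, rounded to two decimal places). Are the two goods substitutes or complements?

1.70; substitutes

%ΔQ_{gym memberships} = (9441 − 15640)/avg = -6199/12540.5 = -0.494318…
%ΔP_{home exercise equipment} = (227 − 304)/avg = -77/265.5 = -0.290018…
E_cross = (-6199/12540.5) / (-77/265.5) = 1.7044…
E_cross > 0 ⇒ the goods are substitutes.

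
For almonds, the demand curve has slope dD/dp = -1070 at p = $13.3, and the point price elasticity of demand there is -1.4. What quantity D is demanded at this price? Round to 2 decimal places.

10165.00

Ed = (dD/dp)·(p/D) ⇒ D = (dD/dp)·p/Ed = (-1070)·13.3/(-1.4) = 10165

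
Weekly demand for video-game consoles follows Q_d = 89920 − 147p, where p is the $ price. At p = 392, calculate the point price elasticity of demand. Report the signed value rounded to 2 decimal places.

-1.78

dQ_d/dp = −147. At p = 392, Q_d = 89920 − 147(392) = 32296.
Ed = (dQ_d/dp)·(p/Q_d) = −147 × (392/32296) = -1.7842…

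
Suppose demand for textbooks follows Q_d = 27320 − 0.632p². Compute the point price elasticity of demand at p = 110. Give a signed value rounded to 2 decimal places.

-0.78

dQ_d/dp = −2·0.632·p = -139.04. At p = 110, Q_d = 19672.8.
Ed = (dQ_d/dp)·(p/Q_d) = (-139.04) × (110/19672.8) = -0.7774…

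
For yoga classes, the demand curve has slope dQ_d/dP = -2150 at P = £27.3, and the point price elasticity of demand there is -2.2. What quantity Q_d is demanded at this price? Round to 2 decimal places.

26679.55

Ed = (dQ_d/dP)·(P/Q_d) ⇒ Q_d = (dQ_d/dP)·P/Ed = (-2150)·27.3/(-2.2) = 26679.5454…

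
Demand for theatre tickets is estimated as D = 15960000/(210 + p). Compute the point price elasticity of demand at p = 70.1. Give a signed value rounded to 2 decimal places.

dD/dp = −15960000/(210 + p)² = -203.426. At p = 70.1, D = 56979.7.
Ed = (dD/dp)·(p/D) = (-203.426) × (70.1/56979.7) = -0.2502…

-0.25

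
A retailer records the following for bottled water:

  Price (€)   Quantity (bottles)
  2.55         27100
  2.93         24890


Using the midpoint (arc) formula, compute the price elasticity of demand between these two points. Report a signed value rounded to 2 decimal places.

-0.61

%ΔQ = (24890 − 27100) / [(27100 + 24890)/2] = -2210/25995 = -0.085016…
%ΔP = (2.93 − 2.55) / [(2.55 + 2.93)/2] = 0.38/2.74 = 0.138686…
Arc Ed = %ΔQ / %ΔP = (-2210/25995) / (0.38/2.74) = -0.6130…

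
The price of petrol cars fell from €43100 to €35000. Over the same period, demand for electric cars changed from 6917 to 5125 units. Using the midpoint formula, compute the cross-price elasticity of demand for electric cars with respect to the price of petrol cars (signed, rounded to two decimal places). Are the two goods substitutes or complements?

%ΔQ_{electric cars} = (5125 − 6917)/avg = -1792/6021 = -0.297624…
%ΔP_{petrol cars} = (35000 − 43100)/avg = -8100/39050 = -0.207426…
E_cross = (-1792/6021) / (-8100/39050) = 1.4348…
E_cross > 0 ⇒ the goods are substitutes.

1.43; substitutes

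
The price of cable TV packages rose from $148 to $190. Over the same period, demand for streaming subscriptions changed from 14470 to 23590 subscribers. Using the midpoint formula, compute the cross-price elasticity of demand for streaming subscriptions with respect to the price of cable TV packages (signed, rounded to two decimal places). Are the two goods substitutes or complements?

1.93; substitutes

%ΔQ_{streaming subscriptions} = (23590 − 14470)/avg = 9120/19030 = 0.479243…
%ΔP_{cable TV packages} = (190 − 148)/avg = 42/169 = 0.248520…
E_cross = (9120/19030) / (42/169) = 1.9283…
E_cross > 0 ⇒ the goods are substitutes.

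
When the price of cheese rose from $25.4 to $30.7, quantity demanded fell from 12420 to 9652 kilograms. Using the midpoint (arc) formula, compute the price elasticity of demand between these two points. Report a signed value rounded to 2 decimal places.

%ΔQ = (9652 − 12420) / [(12420 + 9652)/2] = -2768/11036 = -0.250815…
%ΔP = (30.7 − 25.4) / [(25.4 + 30.7)/2] = 5.3/28.05 = 0.188948…
Arc Ed = %ΔQ / %ΔP = (-2768/11036) / (5.3/28.05) = -1.3274…

-1.33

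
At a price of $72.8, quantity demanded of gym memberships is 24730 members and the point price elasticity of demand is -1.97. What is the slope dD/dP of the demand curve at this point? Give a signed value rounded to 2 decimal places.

-669.20

Ed = (dD/dP)·(P/D) ⇒ dD/dP = Ed·D/P = (-1.97)·24730/72.8 = -669.2046…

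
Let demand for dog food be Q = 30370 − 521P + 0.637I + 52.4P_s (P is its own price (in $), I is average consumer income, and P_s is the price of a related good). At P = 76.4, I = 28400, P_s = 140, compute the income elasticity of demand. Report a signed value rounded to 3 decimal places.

1.131

At the given values, Q = 30370 − 521(76.4) + 0.637(28400) + 52.4(140) = 15992.4.
∂Q/∂I = 0.637.
E = (0.637) × (28400/15992.4) = 1.13121…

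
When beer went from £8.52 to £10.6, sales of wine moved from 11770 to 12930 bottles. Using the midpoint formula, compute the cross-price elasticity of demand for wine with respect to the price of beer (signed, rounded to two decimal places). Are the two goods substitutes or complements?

0.43; substitutes

%ΔQ_{wine} = (12930 − 11770)/avg = 1160/12350 = 0.093927…
%ΔP_{beer} = (10.6 − 8.52)/avg = 2.08/9.56 = 0.217573…
E_cross = (1160/12350) / (2.08/9.56) = 0.4317…
E_cross > 0 ⇒ the goods are substitutes.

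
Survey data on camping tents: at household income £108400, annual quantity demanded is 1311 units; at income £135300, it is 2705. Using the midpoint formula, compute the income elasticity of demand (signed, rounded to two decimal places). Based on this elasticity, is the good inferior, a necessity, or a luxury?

3.14; luxury

%ΔQ = (2705 − 1311)/[( 1311 + 2705)/2] = 1394/2008 = 0.694223…
%ΔIncome = (135300 − 108400)/[( 108400 + 135300)/2] = 26900/121850 = 0.220763…
E_income = (1394/2008) / (26900/121850) = 3.1446…
E_income > 1 ⇒ normal good, luxury.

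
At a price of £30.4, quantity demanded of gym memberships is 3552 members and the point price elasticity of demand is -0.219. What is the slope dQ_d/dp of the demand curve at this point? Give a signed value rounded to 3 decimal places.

-25.588

Ed = (dQ_d/dp)·(p/Q_d) ⇒ dQ_d/dp = Ed·Q_d/p = (-0.219)·3552/30.4 = -25.58842…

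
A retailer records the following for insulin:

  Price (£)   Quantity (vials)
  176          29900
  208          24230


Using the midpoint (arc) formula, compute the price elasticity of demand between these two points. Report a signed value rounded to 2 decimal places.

%ΔQ = (24230 − 29900) / [(29900 + 24230)/2] = -5670/27065 = -0.209495…
%ΔP = (208 − 176) / [(176 + 208)/2] = 32/192 = 0.166666…
Arc Ed = %ΔQ / %ΔP = (-5670/27065) / (32/192) = -1.2569…

-1.26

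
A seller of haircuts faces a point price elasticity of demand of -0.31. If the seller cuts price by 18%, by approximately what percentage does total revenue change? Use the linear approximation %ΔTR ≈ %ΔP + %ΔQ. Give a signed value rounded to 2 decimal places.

%ΔQ ≈ Ed × %ΔP = (-0.31) × (-18%) = +5.5800%
%ΔTR ≈ %ΔP + %ΔQ = (-18%) + (+5.5800%) = -12.4200%

-12.42%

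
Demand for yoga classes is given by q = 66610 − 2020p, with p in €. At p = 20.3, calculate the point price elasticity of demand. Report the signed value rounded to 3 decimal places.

-1.602

dq/dp = −2020. At p = 20.3, q = 66610 − 2020(20.3) = 25604.
Ed = (dq/dp)·(p/q) = −2020 × (20.3/25604) = -1.60154…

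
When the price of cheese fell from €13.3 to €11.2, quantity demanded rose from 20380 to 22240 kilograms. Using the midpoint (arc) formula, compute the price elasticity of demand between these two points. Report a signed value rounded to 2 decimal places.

-0.51

%ΔQ = (22240 − 20380) / [(20380 + 22240)/2] = 1860/21310 = 0.087282…
%ΔP = (11.2 − 13.3) / [(13.3 + 11.2)/2] = -2.1/12.25 = -0.171428…
Arc Ed = %ΔQ / %ΔP = (1860/21310) / (-2.1/12.25) = -0.5091…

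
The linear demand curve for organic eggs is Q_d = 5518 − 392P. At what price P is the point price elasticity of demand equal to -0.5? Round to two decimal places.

4.69

Ed = −392P/(5518 − 392P). Set this equal to -0.5:
392P = 0.5·(5518 − 392P) ⇒ 392P(1 + 0.5) = 0.5·5518
P = 0.5·5518 / (392·1.5) = 4.6921…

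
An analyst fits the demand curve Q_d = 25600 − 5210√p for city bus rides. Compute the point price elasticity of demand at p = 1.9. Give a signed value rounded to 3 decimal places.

-0.195

dQ_d/dp = −5210/(2√p) = -1889.87. At p = 1.9, Q_d = 18418.5.
Ed = (dQ_d/dp)·(p/Q_d) = (-1889.87) × (1.9/18418.5) = -0.19495…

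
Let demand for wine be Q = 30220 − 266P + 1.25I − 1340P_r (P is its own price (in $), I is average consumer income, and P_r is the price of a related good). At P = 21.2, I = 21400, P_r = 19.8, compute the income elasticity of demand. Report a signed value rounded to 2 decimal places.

At the given values, Q = 30220 − 266(21.2) + 1.25(21400) − 1340(19.8) = 24798.8.
∂Q/∂I = 1.25.
E = (1.25) × (21400/24798.8) = 1.0786…

1.08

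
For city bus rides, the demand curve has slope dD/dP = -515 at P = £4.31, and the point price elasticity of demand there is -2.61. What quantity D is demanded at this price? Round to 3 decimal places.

Ed = (dD/dP)·(P/D) ⇒ D = (dD/dP)·P/Ed = (-515)·4.31/(-2.61) = 850.44061…

850.441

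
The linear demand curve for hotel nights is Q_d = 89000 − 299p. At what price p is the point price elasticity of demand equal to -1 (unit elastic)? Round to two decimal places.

Ed = −299p/(89000 − 299p). Set this equal to -1:
299p = 1·(89000 − 299p) ⇒ 299p(1 + 1) = 1·89000
p = 1·89000 / (299·2) = 148.8294…

148.83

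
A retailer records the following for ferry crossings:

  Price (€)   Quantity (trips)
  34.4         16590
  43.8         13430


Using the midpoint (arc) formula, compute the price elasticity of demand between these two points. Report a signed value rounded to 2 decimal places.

%ΔQ = (13430 − 16590) / [(16590 + 13430)/2] = -3160/15010 = -0.210526…
%ΔP = (43.8 − 34.4) / [(34.4 + 43.8)/2] = 9.4/39.1 = 0.240409…
Arc Ed = %ΔQ / %ΔP = (-3160/15010) / (9.4/39.1) = -0.8756…

-0.88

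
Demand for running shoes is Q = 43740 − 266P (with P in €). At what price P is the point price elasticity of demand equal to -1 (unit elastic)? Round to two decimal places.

Ed = −266P/(43740 − 266P). Set this equal to -1:
266P = 1·(43740 − 266P) ⇒ 266P(1 + 1) = 1·43740
P = 1·43740 / (266·2) = 82.2180…

82.22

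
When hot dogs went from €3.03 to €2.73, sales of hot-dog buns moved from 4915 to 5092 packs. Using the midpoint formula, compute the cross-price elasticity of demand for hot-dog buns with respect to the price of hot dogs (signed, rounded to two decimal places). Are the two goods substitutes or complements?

-0.34; complements

%ΔQ_{hot-dog buns} = (5092 − 4915)/avg = 177/5003.5 = 0.035375…
%ΔP_{hot dogs} = (2.73 − 3.03)/avg = -0.3/2.88 = -0.104166…
E_cross = (177/5003.5) / (-0.3/2.88) = -0.3396…
E_cross < 0 ⇒ the goods are complements.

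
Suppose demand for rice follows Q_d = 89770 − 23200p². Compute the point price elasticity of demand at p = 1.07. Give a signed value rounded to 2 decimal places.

dQ_d/dp = −2·23200·p = -49648. At p = 1.07, Q_d = 63208.32.
Ed = (dQ_d/dp)·(p/Q_d) = (-49648) × (1.07/63208.32) = -0.8404…

-0.84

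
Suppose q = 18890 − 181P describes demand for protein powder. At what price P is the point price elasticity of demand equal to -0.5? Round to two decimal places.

34.79

Ed = −181P/(18890 − 181P). Set this equal to -0.5:
181P = 0.5·(18890 − 181P) ⇒ 181P(1 + 0.5) = 0.5·18890
P = 0.5·18890 / (181·1.5) = 34.7882…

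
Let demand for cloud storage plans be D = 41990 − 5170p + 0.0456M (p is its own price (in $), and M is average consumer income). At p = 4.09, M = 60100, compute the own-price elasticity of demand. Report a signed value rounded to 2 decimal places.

At the given values, D = 41990 − 5170(4.09) + 0.0456(60100) = 23585.26.
∂D/∂p = −5170.
E = (-5170) × (4.09/23585.26) = -0.8965…

-0.90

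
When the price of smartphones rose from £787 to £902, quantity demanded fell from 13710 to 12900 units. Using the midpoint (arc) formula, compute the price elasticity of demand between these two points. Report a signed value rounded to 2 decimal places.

%ΔQ = (12900 − 13710) / [(13710 + 12900)/2] = -810/13305 = -0.060879…
%ΔP = (902 − 787) / [(787 + 902)/2] = 115/844.5 = 0.136175…
Arc Ed = %ΔQ / %ΔP = (-810/13305) / (115/844.5) = -0.4470…

-0.45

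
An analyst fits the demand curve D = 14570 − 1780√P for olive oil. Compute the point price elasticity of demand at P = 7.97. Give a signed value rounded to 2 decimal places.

dD/dP = −1780/(2√P) = -315.254. At P = 7.97, D = 9544.85.
Ed = (dD/dP)·(P/D) = (-315.254) × (7.97/9544.85) = -0.2632…

-0.26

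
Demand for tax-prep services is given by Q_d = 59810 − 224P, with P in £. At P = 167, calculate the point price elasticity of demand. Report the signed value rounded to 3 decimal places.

dQ_d/dP = −224. At P = 167, Q_d = 59810 − 224(167) = 22402.
Ed = (dQ_d/dP)·(P/Q_d) = −224 × (167/22402) = -1.66985…

-1.670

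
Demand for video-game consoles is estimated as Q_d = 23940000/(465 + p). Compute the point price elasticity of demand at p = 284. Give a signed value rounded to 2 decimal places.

-0.38

dQ_d/dp = −23940000/(465 + p)² = -42.6737. At p = 284, Q_d = 31962.6.
Ed = (dQ_d/dp)·(p/Q_d) = (-42.6737) × (284/31962.6) = -0.3791…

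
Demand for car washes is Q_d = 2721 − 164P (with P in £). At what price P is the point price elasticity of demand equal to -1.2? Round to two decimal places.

Ed = −164P/(2721 − 164P). Set this equal to -1.2:
164P = 1.2·(2721 − 164P) ⇒ 164P(1 + 1.2) = 1.2·2721
P = 1.2·2721 / (164·2.2) = 9.0498…

9.05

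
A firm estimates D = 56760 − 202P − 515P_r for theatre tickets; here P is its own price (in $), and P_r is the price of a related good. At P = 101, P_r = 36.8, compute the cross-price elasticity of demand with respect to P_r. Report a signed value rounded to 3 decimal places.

At the given values, D = 56760 − 202(101) − 515(36.8) = 17406.
∂D/∂P_r = -515.
E = (-515) × (36.8/17406) = -1.08881…

-1.089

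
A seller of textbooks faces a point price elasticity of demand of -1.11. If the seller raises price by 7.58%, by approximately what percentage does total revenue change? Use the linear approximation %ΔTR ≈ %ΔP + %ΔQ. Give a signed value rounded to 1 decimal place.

%ΔQ ≈ Ed × %ΔP = (-1.11) × (+7.58%) = -8.4138%
%ΔTR ≈ %ΔP + %ΔQ = (+7.58%) + (-8.4138%) = -0.8338%

-0.8%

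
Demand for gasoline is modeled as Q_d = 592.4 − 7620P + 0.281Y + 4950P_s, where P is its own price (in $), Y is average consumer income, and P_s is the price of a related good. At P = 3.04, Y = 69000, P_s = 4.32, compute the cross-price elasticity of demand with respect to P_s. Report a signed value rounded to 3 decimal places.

At the given values, Q_d = 592.4 − 7620(3.04) + 0.281(69000) + 4950(4.32) = 18200.6.
∂Q_d/∂P_s = 4950.
E = (4950) × (4.32/18200.6) = 1.17490…

1.175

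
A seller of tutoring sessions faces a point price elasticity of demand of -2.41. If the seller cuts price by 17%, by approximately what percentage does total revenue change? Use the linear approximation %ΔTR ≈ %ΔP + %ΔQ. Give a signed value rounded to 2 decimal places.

+23.97%

%ΔQ ≈ Ed × %ΔP = (-2.41) × (-17%) = +40.9700%
%ΔTR ≈ %ΔP + %ΔQ = (-17%) + (+40.9700%) = +23.9700%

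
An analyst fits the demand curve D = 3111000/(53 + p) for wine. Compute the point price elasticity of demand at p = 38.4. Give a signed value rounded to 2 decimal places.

-0.42

dD/dp = −3111000/(53 + p)² = -372.398. At p = 38.4, D = 34037.2.
Ed = (dD/dp)·(p/D) = (-372.398) × (38.4/34037.2) = -0.4201…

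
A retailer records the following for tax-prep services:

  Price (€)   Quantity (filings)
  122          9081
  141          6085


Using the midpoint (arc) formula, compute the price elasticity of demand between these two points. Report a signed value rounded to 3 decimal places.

%ΔQ = (6085 − 9081) / [(9081 + 6085)/2] = -2996/7583 = -0.395094…
%ΔP = (141 − 122) / [(122 + 141)/2] = 19/131.5 = 0.144486…
Arc Ed = %ΔQ / %ΔP = (-2996/7583) / (19/131.5) = -2.73446…

-2.734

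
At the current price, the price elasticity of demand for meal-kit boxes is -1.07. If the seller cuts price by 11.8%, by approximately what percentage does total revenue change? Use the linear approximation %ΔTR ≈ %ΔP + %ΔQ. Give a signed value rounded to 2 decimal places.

+0.83%

%ΔQ ≈ Ed × %ΔP = (-1.07) × (-11.8%) = +12.6260%
%ΔTR ≈ %ΔP + %ΔQ = (-11.8%) + (+12.6260%) = +0.8260%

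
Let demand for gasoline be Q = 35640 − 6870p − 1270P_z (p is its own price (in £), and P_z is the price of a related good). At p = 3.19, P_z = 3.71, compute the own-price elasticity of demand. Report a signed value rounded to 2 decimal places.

-2.43

At the given values, Q = 35640 − 6870(3.19) − 1270(3.71) = 9013.
∂Q/∂p = −6870.
E = (-6870) × (3.19/9013) = -2.4315…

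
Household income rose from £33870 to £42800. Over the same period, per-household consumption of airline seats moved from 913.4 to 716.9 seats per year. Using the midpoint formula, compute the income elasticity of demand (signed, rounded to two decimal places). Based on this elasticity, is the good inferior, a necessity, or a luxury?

%ΔQ = (716.9 − 913.4)/[( 913.4 + 716.9)/2] = -196.5/815.15 = -0.241059…
%ΔIncome = (42800 − 33870)/[( 33870 + 42800)/2] = 8930/38335 = 0.232946…
E_income = (-196.5/815.15) / (8930/38335) = -1.0348…
E_income < 0 ⇒ inferior good.

-1.03; inferior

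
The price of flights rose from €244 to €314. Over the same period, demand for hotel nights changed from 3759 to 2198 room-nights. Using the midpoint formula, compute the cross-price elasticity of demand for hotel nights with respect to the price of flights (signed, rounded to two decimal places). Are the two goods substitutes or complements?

-2.09; complements

%ΔQ_{hotel nights} = (2198 − 3759)/avg = -1561/2978.5 = -0.524089…
%ΔP_{flights} = (314 − 244)/avg = 70/279 = 0.250896…
E_cross = (-1561/2978.5) / (70/279) = -2.0888…
E_cross < 0 ⇒ the goods are complements.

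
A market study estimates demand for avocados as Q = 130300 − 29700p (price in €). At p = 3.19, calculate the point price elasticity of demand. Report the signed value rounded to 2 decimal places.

dQ/dp = −29700. At p = 3.19, Q = 130300 − 29700(3.19) = 35557.
Ed = (dQ/dp)·(p/Q) = −29700 × (3.19/35557) = -2.6645…

-2.66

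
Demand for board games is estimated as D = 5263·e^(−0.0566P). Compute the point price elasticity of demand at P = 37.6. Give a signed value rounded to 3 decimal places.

dD/dP = −0.0566·D = -35.4651. At P = 37.6, D = 626.593.
Ed = (dD/dP)·(P/D) = (-35.4651) × (37.6/626.593) = -2.12816

-2.128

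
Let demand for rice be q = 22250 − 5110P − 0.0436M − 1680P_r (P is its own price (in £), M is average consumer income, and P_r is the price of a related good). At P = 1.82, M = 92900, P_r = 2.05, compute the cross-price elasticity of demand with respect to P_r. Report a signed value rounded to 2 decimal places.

At the given values, q = 22250 − 5110(1.82) − 0.0436(92900) − 1680(2.05) = 5455.36.
∂q/∂P_r = -1680.
E = (-1680) × (2.05/5455.36) = -0.6313…

-0.63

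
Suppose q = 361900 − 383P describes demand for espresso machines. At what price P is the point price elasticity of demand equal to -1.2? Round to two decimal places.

515.40

Ed = −383P/(361900 − 383P). Set this equal to -1.2:
383P = 1.2·(361900 − 383P) ⇒ 383P(1 + 1.2) = 1.2·361900
P = 1.2·361900 / (383·2.2) = 515.4046…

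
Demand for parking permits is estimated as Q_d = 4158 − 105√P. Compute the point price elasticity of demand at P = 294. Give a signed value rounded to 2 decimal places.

dQ_d/dP = −105/(2√P) = -3.06186. At P = 294, Q_d = 2357.63.
Ed = (dQ_d/dP)·(P/Q_d) = (-3.06186) × (294/2357.63) = -0.3818…

-0.38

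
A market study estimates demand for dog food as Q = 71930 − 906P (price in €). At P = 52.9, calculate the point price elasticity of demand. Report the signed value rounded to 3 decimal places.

dQ/dP = −906. At P = 52.9, Q = 71930 − 906(52.9) = 24002.6.
Ed = (dQ/dP)·(P/Q) = −906 × (52.9/24002.6) = -1.99675…

-1.997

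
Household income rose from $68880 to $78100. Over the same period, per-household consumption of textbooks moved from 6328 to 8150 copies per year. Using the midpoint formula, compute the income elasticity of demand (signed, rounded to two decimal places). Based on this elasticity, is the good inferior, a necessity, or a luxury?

2.01; luxury

%ΔQ = (8150 − 6328)/[( 6328 + 8150)/2] = 1822/7239 = 0.251692…
%ΔIncome = (78100 − 68880)/[( 68880 + 78100)/2] = 9220/73490 = 0.125459…
E_income = (1822/7239) / (9220/73490) = 2.0061…
E_income > 1 ⇒ normal good, luxury.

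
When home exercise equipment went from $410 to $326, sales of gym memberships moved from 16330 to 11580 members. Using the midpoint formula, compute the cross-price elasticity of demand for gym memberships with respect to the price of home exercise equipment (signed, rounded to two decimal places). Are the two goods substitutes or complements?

%ΔQ_{gym memberships} = (11580 − 16330)/avg = -4750/13955 = -0.340379…
%ΔP_{home exercise equipment} = (326 − 410)/avg = -84/368 = -0.228260…
E_cross = (-4750/13955) / (-84/368) = 1.4911…
E_cross > 0 ⇒ the goods are substitutes.

1.49; substitutes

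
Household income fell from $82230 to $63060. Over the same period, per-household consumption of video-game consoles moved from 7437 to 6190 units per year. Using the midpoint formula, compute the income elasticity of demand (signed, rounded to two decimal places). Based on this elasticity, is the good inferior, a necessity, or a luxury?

%ΔQ = (6190 − 7437)/[( 7437 + 6190)/2] = -1247/6813.5 = -0.183019…
%ΔIncome = (63060 − 82230)/[( 82230 + 63060)/2] = -19170/72645 = -0.263886…
E_income = (-1247/6813.5) / (-19170/72645) = 0.6935…
0 < E_income < 1 ⇒ normal good, necessity.

0.69; necessity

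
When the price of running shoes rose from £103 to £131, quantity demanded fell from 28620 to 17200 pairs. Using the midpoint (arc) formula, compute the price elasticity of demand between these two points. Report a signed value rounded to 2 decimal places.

%ΔQ = (17200 − 28620) / [(28620 + 17200)/2] = -11420/22910 = -0.498472…
%ΔP = (131 − 103) / [(103 + 131)/2] = 28/117 = 0.239316…
Arc Ed = %ΔQ / %ΔP = (-11420/22910) / (28/117) = -2.0829…

-2.08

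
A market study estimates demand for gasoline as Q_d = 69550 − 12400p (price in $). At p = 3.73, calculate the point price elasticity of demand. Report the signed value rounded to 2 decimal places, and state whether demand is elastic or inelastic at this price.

-1.99; elastic

dQ_d/dp = −12400. At p = 3.73, Q_d = 69550 − 12400(3.73) = 23298.
Ed = (dQ_d/dp)·(p/Q_d) = −12400 × (3.73/23298) = -1.9852…
|Ed| = 1.99 > 1, so demand is elastic.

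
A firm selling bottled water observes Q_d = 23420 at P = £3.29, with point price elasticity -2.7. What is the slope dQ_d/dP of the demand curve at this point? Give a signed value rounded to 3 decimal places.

-19220.061

Ed = (dQ_d/dP)·(P/Q_d) ⇒ dQ_d/dP = Ed·Q_d/P = (-2.7)·23420/3.29 = -19220.06079…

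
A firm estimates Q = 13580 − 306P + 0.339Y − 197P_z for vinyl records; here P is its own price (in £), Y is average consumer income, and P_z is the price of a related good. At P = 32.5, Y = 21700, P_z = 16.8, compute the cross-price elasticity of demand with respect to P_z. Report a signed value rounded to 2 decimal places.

-0.43

At the given values, Q = 13580 − 306(32.5) + 0.339(21700) − 197(16.8) = 7681.7.
∂Q/∂P_z = -197.
E = (-197) × (16.8/7681.7) = -0.4308…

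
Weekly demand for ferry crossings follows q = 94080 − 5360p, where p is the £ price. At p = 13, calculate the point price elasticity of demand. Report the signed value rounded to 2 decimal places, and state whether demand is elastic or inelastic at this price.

-2.86; elastic

dq/dp = −5360. At p = 13, q = 94080 − 5360(13) = 24400.
Ed = (dq/dp)·(p/q) = −5360 × (13/24400) = -2.8557…
|Ed| = 2.86 > 1, so demand is elastic.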